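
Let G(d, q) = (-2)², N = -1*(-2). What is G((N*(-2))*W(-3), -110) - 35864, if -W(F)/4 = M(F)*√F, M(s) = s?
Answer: -35860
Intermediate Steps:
N = 2
W(F) = -4*F^(3/2) (W(F) = -4*F*√F = -4*F^(3/2))
G(d, q) = 4
G((N*(-2))*W(-3), -110) - 35864 = 4 - 35864 = -35860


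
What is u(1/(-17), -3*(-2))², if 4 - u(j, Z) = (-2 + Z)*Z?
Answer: 400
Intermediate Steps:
u(j, Z) = 4 - Z*(-2 + Z) (u(j, Z) = 4 - (-2 + Z)*Z = 4 - Z*(-2 + Z))
u(1/(-17), -3*(-2))² = (4 - (-3*(-2))² + 2*(-3*(-2)))² = (4 - 1*6² + 2*6)² = (4 - 1*36 + 12)² = (4 - 36 + 12)² = (-20)² = 400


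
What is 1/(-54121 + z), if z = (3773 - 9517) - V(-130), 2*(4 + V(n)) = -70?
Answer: -1/59826 ≈ -1.6715e-5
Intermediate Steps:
V(n) = -39 (V(n) = -4 + (1/2)*(-70) = -4 - 35 = -39)
z = -5705 (z = (3773 - 9517) - 1*(-39) = -5744 + 39 = -5705)
1/(-54121 + z) = 1/(-54121 - 5705) = 1/(-59826) = -1/59826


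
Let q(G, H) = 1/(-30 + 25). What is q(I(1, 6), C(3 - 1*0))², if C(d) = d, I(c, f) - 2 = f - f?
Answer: 1/25 ≈ 0.040000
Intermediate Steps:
I(c, f) = 2 (I(c, f) = 2 + (f - f) = 2 + 0 = 2)
q(G, H) = -⅕ (q(G, H) = 1/(-5) = -⅕)
q(I(1, 6), C(3 - 1*0))² = (-⅕)² = 1/25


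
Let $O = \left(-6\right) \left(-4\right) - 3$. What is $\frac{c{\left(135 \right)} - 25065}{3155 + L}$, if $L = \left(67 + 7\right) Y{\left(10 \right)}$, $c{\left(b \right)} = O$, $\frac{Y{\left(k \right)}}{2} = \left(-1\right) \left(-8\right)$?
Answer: $- \frac{25044}{4339} \approx -5.7718$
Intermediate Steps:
$O = 21$ ($O = 24 - 3 = 21$)
$Y{\left(k \right)} = 16$ ($Y{\left(k \right)} = 2 \left(\left(-1\right) \left(-8\right)\right) = 2 \cdot 8 = 16$)
$c{\left(b \right)} = 21$
$L = 1184$ ($L = \left(67 + 7\right) 16 = 74 \cdot 16 = 1184$)
$\frac{c{\left(135 \right)} - 25065}{3155 + L} = \frac{21 - 25065}{3155 + 1184} = - \frac{25044}{4339}$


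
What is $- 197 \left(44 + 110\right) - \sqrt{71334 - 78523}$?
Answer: $-30338 - i \sqrt{7189} \approx -30338.0 - 84.788 i$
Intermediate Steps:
$- 197 \left(44 + 110\right) - \sqrt{71334 - 78523} = \left(-197\right) 154 - \sqrt{-7189} = -30338 - i \sqrt{7189}$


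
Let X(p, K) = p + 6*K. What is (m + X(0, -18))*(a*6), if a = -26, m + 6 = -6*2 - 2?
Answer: 19968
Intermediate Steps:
m = -20 (m = -6 + (-6*2 - 2) = -6 + (-12 - 2) = -6 - 14 = -20)
(m + X(0, -18))*(a*6) = (-20 + (0 + 6*(-18)))*(-26*6) = (-20 + (0 - 108))*(-156) = (-20 - 108)*(-156) = -128*(-156) = 19968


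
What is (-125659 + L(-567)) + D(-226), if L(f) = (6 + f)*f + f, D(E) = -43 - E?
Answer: 192044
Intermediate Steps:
L(f) = f + f*(6 + f) (L(f) = f*(6 + f) + f = f + f*(6 + f))
(-125659 + L(-567)) + D(-226) = (-125659 - 567*(7 - 567)) + (-43 - 1*(-226)) = (-125659 - 567*(-560)) + (-43 + 226) = (-125659 + 317520) + 183 = 191861 + 183 = 192044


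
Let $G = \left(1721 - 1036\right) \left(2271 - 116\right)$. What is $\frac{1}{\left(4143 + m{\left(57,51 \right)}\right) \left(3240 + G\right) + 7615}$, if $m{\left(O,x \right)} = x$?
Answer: $\frac{1}{6204674125} \approx 1.6117 \cdot 10^{-10}$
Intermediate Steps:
$G = 1476175$ ($G = 685 \cdot 2155 = 1476175$)
$\frac{1}{\left(4143 + m{\left(57,51 \right)}\right) \left(3240 + G\right) + 7615} = \frac{1}{\left(4143 + 51\right) \left(3240 + 1476175\right) + 7615} = \frac{1}{4194 \cdot 1479415 + 7615} = \frac{1}{6204666510 + 7615} = \frac{1}{6204674125}$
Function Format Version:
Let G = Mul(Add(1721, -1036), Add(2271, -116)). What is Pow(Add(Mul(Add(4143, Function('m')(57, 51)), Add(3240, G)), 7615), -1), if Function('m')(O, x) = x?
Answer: Rational(1, 6204674125) ≈ 1.6117e-10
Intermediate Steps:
G = 1476175 (G = Mul(685, 2155) = 1476175)
Pow(Add(Mul(Add(4143, Function('m')(57, 51)), Add(3240, G)), 7615), -1) = Pow(Add(Mul(Add(4143, 51), Add(3240, 1476175)), 7615), -1) = Pow(Add(Mul(4194, 1479415), 7615), -1) = Pow(Add(6204666510, 7615), -1) = Pow(6204674125, -1) = Rational(1, 6204674125)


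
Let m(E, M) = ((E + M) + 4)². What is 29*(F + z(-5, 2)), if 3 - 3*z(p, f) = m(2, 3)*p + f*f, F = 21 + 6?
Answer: 14065/3 ≈ 4688.3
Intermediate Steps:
F = 27
m(E, M) = (4 + E + M)²
z(p, f) = 1 - 27*p - f²/3 (z(p, f) = 1 - ((4 + 2 + 3)²*p + f*f)/3 = 1 - (9²*p + f²)/3 = 1 - (81*p + f²)/3 = 1 - (f² + 81*p)/3 = 1 + (-27*p - f²/3) = 1 - 27*p - f²/3)
29*(F + z(-5, 2)) = 29*(27 + (1 - 27*(-5) - ⅓*2²)) = 29*(27 + (1 + 135 - ⅓*4)) = 29*(27 + (1 + 135 - 4/3)) = 29*(27 + 404/3) = 29*(485/3) = 14065/3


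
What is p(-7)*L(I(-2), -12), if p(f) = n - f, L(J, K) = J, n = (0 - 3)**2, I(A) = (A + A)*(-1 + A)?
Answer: 192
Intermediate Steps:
I(A) = 2*A*(-1 + A) (I(A) = (2*A)*(-1 + A) = 2*A*(-1 + A))
n = 9 (n = (-3)**2 = 9)
p(f) = 9 - f
p(-7)*L(I(-2), -12) = (9 - 1*(-7))*(2*(-2)*(-1 - 2)) = (9 + 7)*(2*(-2)*(-3)) = 16*12 = 192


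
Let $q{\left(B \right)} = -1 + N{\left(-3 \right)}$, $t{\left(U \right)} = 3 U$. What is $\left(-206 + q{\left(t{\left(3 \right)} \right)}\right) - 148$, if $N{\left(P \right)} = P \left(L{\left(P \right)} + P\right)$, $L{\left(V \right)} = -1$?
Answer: $-343$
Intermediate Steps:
$N{\left(P \right)} = P \left(-1 + P\right)$
$q{\left(B \right)} = 11$ ($q{\left(B \right)} = -1 - 3 \left(-1 - 3\right) = -1 - -12 = -1 + 12 = 11$)
$\left(-206 + q{\left(t{\left(3 \right)} \right)}\right) - 148 = \left(-206 + 11\right) - 148 = -195 - 148 = -343$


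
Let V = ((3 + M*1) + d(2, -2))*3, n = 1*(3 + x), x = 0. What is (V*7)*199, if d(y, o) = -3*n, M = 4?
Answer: -8358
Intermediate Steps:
n = 3 (n = 1*(3 + 0) = 1*3 = 3)
d(y, o) = -9 (d(y, o) = -3*3 = -9)
V = -6 (V = ((3 + 4*1) - 9)*3 = ((3 + 4) - 9)*3 = (7 - 9)*3 = -2*3 = -6)
(V*7)*199 = -6*7*199 = -42*199 = -8358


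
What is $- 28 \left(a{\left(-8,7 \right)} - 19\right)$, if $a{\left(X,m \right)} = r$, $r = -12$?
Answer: $868$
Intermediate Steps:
$a{\left(X,m \right)} = -12$
$- 28 \left(a{\left(-8,7 \right)} - 19\right) = - 28 \left(-12 - 19\right) = \left(-28\right) \left(-31\right) = 868$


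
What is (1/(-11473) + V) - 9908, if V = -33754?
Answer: -500934127/11473 ≈ -43662.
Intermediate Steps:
(1/(-11473) + V) - 9908 = (1/(-11473) - 33754) - 9908 = (-1/11473 - 33754) - 9908 = -387259643/11473 - 9908 = -500934127/11473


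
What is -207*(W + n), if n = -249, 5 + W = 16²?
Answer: -414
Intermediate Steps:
W = 251 (W = -5 + 16² = -5 + 256 = 251)
-207*(W + n) = -207*(251 - 249) = -207*2 = -414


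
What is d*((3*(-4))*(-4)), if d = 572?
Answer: 27456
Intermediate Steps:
d*((3*(-4))*(-4)) = 572*((3*(-4))*(-4)) = 572*(-12*(-4)) = 572*48 = 27456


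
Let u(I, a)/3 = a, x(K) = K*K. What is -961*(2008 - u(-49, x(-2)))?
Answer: -1918156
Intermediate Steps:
x(K) = K**2
u(I, a) = 3*a
-961*(2008 - u(-49, x(-2))) = -961*(2008 - 3*(-2)**2) = -961*(2008 - 3*4) = -961*(2008 - 1*12) = -961*(2008 - 12) = -961*1996 = -1918156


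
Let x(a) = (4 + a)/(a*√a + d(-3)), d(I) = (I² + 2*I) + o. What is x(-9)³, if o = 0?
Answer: 15125/7443468 + 1625*I/275684 ≈ 0.002032 + 0.0058944*I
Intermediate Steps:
d(I) = I² + 2*I (d(I) = (I² + 2*I) + 0 = I² + 2*I)
x(a) = (4 + a)/(3 + a^(3/2)) (x(a) = (4 + a)/(a*√a - 3*(2 - 3)) = (4 + a)/(a^(3/2) - 3*(-1)) = (4 + a)/(a^(3/2) + 3) = (4 + a)/(3 + a^(3/2)))
x(-9)³ = ((4 - 9)/(3 + (-9)^(3/2)))³ = (-5/(3 - 27*I))³ = (((3 + 27*I)/738)*(-5))³ = (-5*(3 + 27*I)/738)³ = -125*(3 + 27*I)³/401947272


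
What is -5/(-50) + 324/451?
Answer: 3691/4510 ≈ 0.81840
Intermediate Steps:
-5/(-50) + 324/451 = -5*(-1/50) + 324*(1/451) = ⅒ + 324/451 = 3691/4510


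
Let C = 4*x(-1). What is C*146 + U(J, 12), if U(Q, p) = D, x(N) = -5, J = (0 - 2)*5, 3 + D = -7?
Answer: -2930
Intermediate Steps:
D = -10 (D = -3 - 7 = -10)
J = -10 (J = -2*5 = -10)
U(Q, p) = -10
C = -20 (C = 4*(-5) = -20)
C*146 + U(J, 12) = -20*146 - 10 = -2920 - 10 = -2930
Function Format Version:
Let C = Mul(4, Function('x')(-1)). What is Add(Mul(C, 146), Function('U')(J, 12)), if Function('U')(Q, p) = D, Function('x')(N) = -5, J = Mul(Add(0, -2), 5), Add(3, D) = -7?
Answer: -2930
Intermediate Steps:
D = -10 (D = Add(-3, -7) = -10)
J = -10 (J = Mul(-2, 5) = -10)
Function('U')(Q, p) = -10
C = -20 (C = Mul(4, -5) = -20)
Add(Mul(C, 146), Function('U')(J, 12)) = Add(Mul(-20, 146), -10) = Add(-2920, -10) = -2930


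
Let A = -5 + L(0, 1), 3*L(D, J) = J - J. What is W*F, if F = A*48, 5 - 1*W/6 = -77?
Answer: -118080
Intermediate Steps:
L(D, J) = 0 (L(D, J) = (J - J)/3 = (⅓)*0 = 0)
A = -5 (A = -5 + 0 = -5)
W = 492 (W = 30 - 6*(-77) = 30 + 462 = 492)
F = -240 (F = -5*48 = -240)
W*F = 492*(-240) = -118080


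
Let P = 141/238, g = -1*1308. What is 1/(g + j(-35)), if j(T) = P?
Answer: -238/311163 ≈ -0.00076487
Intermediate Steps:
g = -1308
P = 141/238 (P = 141*(1/238) = 141/238 ≈ 0.59244)
j(T) = 141/238
1/(g + j(-35)) = 1/(-1308 + 141/238) = 1/(-311163/238) = -238/311163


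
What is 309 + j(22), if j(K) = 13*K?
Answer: 595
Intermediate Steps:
309 + j(22) = 309 + 13*22 = 309 + 286 = 595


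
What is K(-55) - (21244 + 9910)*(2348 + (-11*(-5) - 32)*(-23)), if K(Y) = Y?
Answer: -56669181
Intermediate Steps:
K(-55) - (21244 + 9910)*(2348 + (-11*(-5) - 32)*(-23)) = -55 - (21244 + 9910)*(2348 + (-11*(-5) - 32)*(-23)) = -55 - 31154*(2348 + (55 - 32)*(-23)) = -55 - 31154*(2348 + 23*(-23)) = -55 - 31154*(2348 - 529) = -55 - 31154*1819 = -55 - 1*56669126 = -55 - 56669126 = -56669181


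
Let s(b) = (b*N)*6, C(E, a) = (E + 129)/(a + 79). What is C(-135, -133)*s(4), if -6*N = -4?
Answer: 16/9 ≈ 1.7778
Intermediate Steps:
N = 2/3 (N = -1/6*(-4) = 2/3 ≈ 0.66667)
C(E, a) = (129 + E)/(79 + a)
s(b) = 4*b (s(b) = (b*(2/3))*6 = (2*b/3)*6 = 4*b)
C(-135, -133)*s(4) = ((129 - 135)/(79 - 133))*(4*4) = (-6/(-54))*16 = -1/54*(-6)*16 = (1/9)*16 = 16/9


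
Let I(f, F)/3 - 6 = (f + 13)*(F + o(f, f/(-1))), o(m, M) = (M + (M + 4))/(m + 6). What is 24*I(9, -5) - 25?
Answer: -44957/5 ≈ -8991.4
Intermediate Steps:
o(m, M) = (4 + 2*M)/(6 + m) (o(m, M) = (M + (4 + M))/(6 + m) = (4 + 2*M)/(6 + m))
I(f, F) = 18 + 3*(13 + f)*(F + 2*(2 - f)/(6 + f)) (I(f, F) = 18 + 3*((f + 13)*(F + 2*(2 + f/(-1))/(6 + f))) = 18 + 3*((13 + f)*(F + 2*(2 + f*(-1))/(6 + f))) = 18 + 3*((13 + f)*(F + 2*(2 - f)/(6 + f))) = 18 + 3*(13 + f)*(F + 2*(2 - f)/(6 + f)))
24*I(9, -5) - 25 = 24*(3*(52 - 26*9 + (6 + 9)*(6 + 13*(-5) - 5*9) - 2*9*(-2 + 9))/(6 + 9)) - 25 = 24*(3*(52 - 234 + 15*(6 - 65 - 45) - 2*9*7)/15) - 25 = 24*(3*(1/15)*(52 - 234 + 15*(-104) - 126)) - 25 = 24*(3*(1/15)*(52 - 234 - 1560 - 126)) - 25 = 24*(3*(1/15)*(-1868)) - 25 = 24*(-1868/5) - 25 = -44832/5 - 25 = -44957/5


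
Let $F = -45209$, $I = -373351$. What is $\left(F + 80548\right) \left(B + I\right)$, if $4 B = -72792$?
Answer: $-13836950111$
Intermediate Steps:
$B = -18198$ ($B = \frac{1}{4} \left(-72792\right) = -18198$)
$\left(F + 80548\right) \left(B + I\right) = \left(-45209 + 80548\right) \left(-18198 - 373351\right) = 35339 \left(-391549\right) = -13836950111$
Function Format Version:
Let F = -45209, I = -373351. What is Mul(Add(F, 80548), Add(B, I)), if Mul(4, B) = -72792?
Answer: -13836950111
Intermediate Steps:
B = -18198 (B = Mul(Rational(1, 4), -72792) = -18198)
Mul(Add(F, 80548), Add(B, I)) = Mul(Add(-45209, 80548), Add(-18198, -373351)) = Mul(35339, -391549) = -13836950111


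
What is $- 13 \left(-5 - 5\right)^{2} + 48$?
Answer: $-1252$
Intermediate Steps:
$- 13 \left(-5 - 5\right)^{2} + 48 = - 13 \left(-10\right)^{2} + 48 = \left(-13\right) 100 + 48 = -1300 + 48 = -1252$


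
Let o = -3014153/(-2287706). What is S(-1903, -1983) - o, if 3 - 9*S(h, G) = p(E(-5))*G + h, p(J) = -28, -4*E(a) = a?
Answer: -122689347685/20589354 ≈ -5958.9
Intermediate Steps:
o = 3014153/2287706 (o = -3014153*(-1/2287706) = 3014153/2287706 ≈ 1.3175)
E(a) = -a/4
S(h, G) = ⅓ - h/9 + 28*G/9 (S(h, G) = ⅓ - (-28*G + h)/9 = ⅓ - (h - 28*G)/9 = ⅓ + (-h/9 + 28*G/9) = ⅓ - h/9 + 28*G/9)
S(-1903, -1983) - o = (⅓ - ⅑*(-1903) + (28/9)*(-1983)) - 1*3014153/2287706 = (⅓ + 1903/9 - 18508/3) - 3014153/2287706 = -53618/9 - 3014153/2287706 = -122689347685/20589354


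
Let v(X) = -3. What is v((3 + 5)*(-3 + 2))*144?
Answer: -432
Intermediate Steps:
v((3 + 5)*(-3 + 2))*144 = -3*144 = -432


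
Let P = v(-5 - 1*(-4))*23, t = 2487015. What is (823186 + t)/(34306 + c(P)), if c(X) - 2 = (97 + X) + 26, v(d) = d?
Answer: 3310201/34408 ≈ 96.204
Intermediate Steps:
P = -23 (P = (-5 - 1*(-4))*23 = (-5 + 4)*23 = -1*23 = -23)
c(X) = 125 + X (c(X) = 2 + ((97 + X) + 26) = 2 + (123 + X) = 125 + X)
(823186 + t)/(34306 + c(P)) = (823186 + 2487015)/(34306 + (125 - 23)) = 3310201/(34306 + 102) = 3310201/34408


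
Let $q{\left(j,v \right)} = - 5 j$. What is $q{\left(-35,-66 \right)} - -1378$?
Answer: $1553$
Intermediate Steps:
$q{\left(-35,-66 \right)} - -1378 = \left(-5\right) \left(-35\right) - -1378 = 175 + 1378 = 1553$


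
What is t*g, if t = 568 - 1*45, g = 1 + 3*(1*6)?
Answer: 9937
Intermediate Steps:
g = 19 (g = 1 + 3*6 = 1 + 18 = 19)
t = 523 (t = 568 - 45 = 523)
t*g = 523*19 = 9937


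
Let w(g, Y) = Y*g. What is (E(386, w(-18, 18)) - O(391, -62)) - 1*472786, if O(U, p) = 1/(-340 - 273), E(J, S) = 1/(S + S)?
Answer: -187801946029/397224 ≈ -4.7279e+5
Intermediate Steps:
E(J, S) = 1/(2*S)
O(U, p) = -1/613 (O(U, p) = 1/(-613) = -1/613)
(E(386, w(-18, 18)) - O(391, -62)) - 1*472786 = (1/(2*((18*(-18)))) - 1*(-1/613)) - 1*472786 = ((1/2)/(-324) + 1/613) - 472786 = ((1/2)*(-1/324) + 1/613) - 472786 = (-1/648 + 1/613) - 472786 = 35/397224 - 472786 = -187801946029/397224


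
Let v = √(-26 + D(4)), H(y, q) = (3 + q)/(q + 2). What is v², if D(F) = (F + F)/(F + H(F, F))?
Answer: -758/31 ≈ -24.452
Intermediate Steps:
H(y, q) = (3 + q)/(2 + q)
D(F) = 2*F/(F + (3 + F)/(2 + F)) (D(F) = (F + F)/(F + (3 + F)/(2 + F)) = (2*F)/(F + (3 + F)/(2 + F)) = 2*F/(F + (3 + F)/(2 + F)))
v = I*√23498/31 (v = √(-26 + 2*4*(2 + 4)/(3 + 4 + 4*(2 + 4))) = √(-26 + 2*4*6/(3 + 4 + 4*6)) = √(-26 + 2*4*6/(3 + 4 + 24)) = √(-26 + 2*4*6/31) = √(-26 + 2*4*(1/31)*6) = √(-26 + 48/31) = √(-758/31) = I*√23498/31 ≈ 4.9449*I)
v² = (I*√23498/31)² = -758/31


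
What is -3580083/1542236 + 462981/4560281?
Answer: -15612158517807/7033029528316 ≈ -2.2198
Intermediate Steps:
-3580083/1542236 + 462981/4560281 = -15612158517807/7033029528316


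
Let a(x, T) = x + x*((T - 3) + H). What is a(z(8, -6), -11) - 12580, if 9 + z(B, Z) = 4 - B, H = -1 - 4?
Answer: -12346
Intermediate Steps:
H = -5
z(B, Z) = -5 - B (z(B, Z) = -9 + (4 - B) = -5 - B)
a(x, T) = x + x*(-8 + T) (a(x, T) = x + x*((T - 3) - 5) = x + x*((-3 + T) - 5) = x + x*(-8 + T))
a(z(8, -6), -11) - 12580 = (-5 - 1*8)*(-7 - 11) - 12580 = (-5 - 8)*(-18) - 12580 = -13*(-18) - 12580 = 234 - 12580 = -12346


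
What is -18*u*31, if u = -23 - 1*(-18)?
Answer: 2790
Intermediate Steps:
u = -5 (u = -23 + 18 = -5)
-18*u*31 = -18*(-5)*31 = 90*31 = 2790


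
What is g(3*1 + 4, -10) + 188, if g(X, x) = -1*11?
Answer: 177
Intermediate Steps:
g(X, x) = -11
g(3*1 + 4, -10) + 188 = -11 + 188 = 177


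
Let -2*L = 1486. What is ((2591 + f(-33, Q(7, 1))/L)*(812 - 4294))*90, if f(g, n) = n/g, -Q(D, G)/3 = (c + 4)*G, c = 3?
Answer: -6636208837680/8173 ≈ -8.1197e+8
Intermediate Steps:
L = -743 (L = -½*1486 = -743)
Q(D, G) = -21*G (Q(D, G) = -3*(3 + 4)*G = -21*G)
((2591 + f(-33, Q(7, 1))/L)*(812 - 4294))*90 = ((2591 + (-21*1/(-33))/(-743))*(812 - 4294))*90 = ((2591 - 21*(-1/33)*(-1/743))*(-3482))*90 = ((2591 + (7/11)*(-1/743))*(-3482))*90 = ((2591 - 7/8173)*(-3482))*90 = ((21176236/8173)*(-3482))*90 = -73735653752/8173*90 = -6636208837680/8173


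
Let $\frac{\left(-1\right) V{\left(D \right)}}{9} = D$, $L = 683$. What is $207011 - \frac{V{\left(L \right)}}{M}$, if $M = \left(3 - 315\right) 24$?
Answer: $\frac{172232469}{832} \approx 2.0701 \cdot 10^{5}$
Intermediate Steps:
$V{\left(D \right)} = - 9 D$
$M = -7488$ ($M = \left(-312\right) 24 = -7488$)
$207011 - \frac{V{\left(L \right)}}{M} = 207011 - \frac{\left(-9\right) 683}{-7488} = 207011 - \left(-6147\right) \left(- \frac{1}{7488}\right) = 207011 - \frac{683}{832} = \frac{172232469}{832}$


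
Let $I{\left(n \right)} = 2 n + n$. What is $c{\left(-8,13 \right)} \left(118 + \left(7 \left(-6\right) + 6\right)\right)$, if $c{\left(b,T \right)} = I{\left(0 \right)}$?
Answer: $0$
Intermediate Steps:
$I{\left(n \right)} = 3 n$
$c{\left(b,T \right)} = 0$ ($c{\left(b,T \right)} = 3 \cdot 0 = 0$)
$c{\left(-8,13 \right)} \left(118 + \left(7 \left(-6\right) + 6\right)\right) = 0 \left(118 + \left(7 \left(-6\right) + 6\right)\right) = 0 \left(118 + \left(-42 + 6\right)\right) = 0 \left(118 - 36\right) = 0 \cdot 82 = 0$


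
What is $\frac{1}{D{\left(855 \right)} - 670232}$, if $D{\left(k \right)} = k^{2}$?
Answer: $\frac{1}{60793} \approx 1.6449 \cdot 10^{-5}$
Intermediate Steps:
$\frac{1}{D{\left(855 \right)} - 670232} = \frac{1}{855^{2} - 670232} = \frac{1}{731025 - 670232} = \frac{1}{60793}$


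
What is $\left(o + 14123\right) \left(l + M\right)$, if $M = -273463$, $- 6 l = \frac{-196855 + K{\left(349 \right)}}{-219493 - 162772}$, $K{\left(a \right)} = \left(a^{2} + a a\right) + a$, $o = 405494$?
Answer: $- \frac{131594399476143329}{1146795} \approx -1.1475 \cdot 10^{11}$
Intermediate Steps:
$K{\left(a \right)} = a + 2 a^{2}$ ($K{\left(a \right)} = \left(a^{2} + a^{2}\right) + a = 2 a^{2} + a = a + 2 a^{2}$)
$l = \frac{23548}{1146795}$ ($l = - \frac{\left(-196855 + 349 \left(1 + 2 \cdot 349\right)\right) \frac{1}{-219493 - 162772}}{6} = - \frac{\left(-196855 + 349 \left(1 + 698\right)\right) \frac{1}{-382265}}{6} = - \frac{\left(-196855 + 349 \cdot 699\right) \left(- \frac{1}{382265}\right)}{6} = - \frac{\left(-196855 + 243951\right) \left(- \frac{1}{382265}\right)}{6} = - \frac{47096 \left(- \frac{1}{382265}\right)}{6} = \left(- \frac{1}{6}\right) \left(- \frac{47096}{382265}\right) = \frac{23548}{1146795} \approx 0.020534$)
$\left(o + 14123\right) \left(l + M\right) = \left(405494 + 14123\right) \left(\frac{23548}{1146795} - 273463\right) = 419617 \left(- \frac{313605977537}{1146795}\right) = - \frac{131594399476143329}{1146795}$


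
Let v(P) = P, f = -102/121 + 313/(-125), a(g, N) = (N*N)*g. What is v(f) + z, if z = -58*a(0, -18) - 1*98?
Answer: -1532873/15125 ≈ -101.35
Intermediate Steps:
a(g, N) = g*N² (a(g, N) = N²*g = g*N²)
f = -50623/15125 (f = -102*1/121 + 313*(-1/125) = -102/121 - 313/125 = -50623/15125 ≈ -3.3470)
z = -98 (z = -0*(-18)² - 1*98 = -0*324 - 98 = -58*0 - 98 = 0 - 98 = -98)
v(f) + z = -50623/15125 - 98 = -1532873/15125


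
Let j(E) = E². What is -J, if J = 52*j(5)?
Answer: -1300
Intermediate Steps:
J = 1300 (J = 52*5² = 52*25 = 1300)
-J = -1*1300 = -1300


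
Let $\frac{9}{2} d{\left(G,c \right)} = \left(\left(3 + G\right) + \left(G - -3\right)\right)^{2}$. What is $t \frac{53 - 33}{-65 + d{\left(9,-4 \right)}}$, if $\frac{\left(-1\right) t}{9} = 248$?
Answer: $- \frac{4960}{7} \approx -708.57$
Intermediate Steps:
$t = -2232$ ($t = \left(-9\right) 248 = -2232$)
$d{\left(G,c \right)} = \frac{2 \left(6 + 2 G\right)^{2}}{9}$ ($d{\left(G,c \right)} = \frac{2 \left(\left(3 + G\right) + \left(G - -3\right)\right)^{2}}{9} = \frac{2 \left(\left(3 + G\right) + \left(G + 3\right)\right)^{2}}{9} = \frac{2 \left(\left(3 + G\right) + \left(3 + G\right)\right)^{2}}{9} = \frac{2 \left(6 + 2 G\right)^{2}}{9}$)
$t \frac{53 - 33}{-65 + d{\left(9,-4 \right)}} = - 2232 \frac{53 - 33}{-65 + \frac{8 \left(3 + 9\right)^{2}}{9}} = - 2232 \frac{20}{-65 + \frac{8 \cdot 12^{2}}{9}} = - 2232 \frac{20}{-65 + \frac{8}{9} \cdot 144} = - 2232 \frac{20}{-65 + 128} = - 2232 \cdot \frac{20}{63} = - 2232 \cdot 20 \cdot \frac{1}{63} = \left(-2232\right) \frac{20}{63} = - \frac{4960}{7}$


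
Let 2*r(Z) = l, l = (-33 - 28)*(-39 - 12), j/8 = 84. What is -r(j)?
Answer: -3111/2 ≈ -1555.5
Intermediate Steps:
j = 672 (j = 8*84 = 672)
l = 3111 (l = -61*(-51) = 3111)
r(Z) = 3111/2 (r(Z) = (½)*3111 = 3111/2)
-r(j) = -1*3111/2 = -3111/2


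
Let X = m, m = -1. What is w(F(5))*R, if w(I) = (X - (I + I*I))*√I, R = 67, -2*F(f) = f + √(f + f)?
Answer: √(-5 - √10)*(-134*√5 - 1943*√2/8) ≈ -1837.3*I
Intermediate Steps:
X = -1
F(f) = -f/2 - √2*√f/2 (F(f) = -(f + √(f + f))/2 = -(f + √(2*f))/2 = -(f + √2*√f)/2 = -f/2 - √2*√f/2)
w(I) = √I*(-1 - I - I²) (w(I) = (-1 - (I + I*I))*√I = (-1 - (I + I²))*√I = (-1 + (-I - I²))*√I = (-1 - I - I²)*√I = √I*(-1 - I - I²))
w(F(5))*R = (√(-½*5 - √2*√5/2)*(-1 - (-½*5 - √2*√5/2) - (-½*5 - √2*√5/2)²))*67 = (√(-5/2 - √10/2)*(-1 - (-5/2 - √10/2) - (-5/2 - √10/2)²))*67 = (√(-5/2 - √10/2)*(-1 + (5/2 + √10/2) - (-5/2 - √10/2)²))*67 = (√(-5/2 - √10/2)*(3/2 + √10/2 - (-5/2 - √10/2)²))*67 = 67*√(-5/2 - √10/2)*(3/2 + √10/2 - (-5/2 - √10/2)²)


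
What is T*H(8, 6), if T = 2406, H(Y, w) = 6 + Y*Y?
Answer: 168420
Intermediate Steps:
H(Y, w) = 6 + Y²
T*H(8, 6) = 2406*(6 + 8²) = 2406*(6 + 64) = 2406*70 = 168420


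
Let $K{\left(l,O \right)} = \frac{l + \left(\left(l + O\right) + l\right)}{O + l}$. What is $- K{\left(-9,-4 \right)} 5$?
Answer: $- \frac{155}{13} \approx -11.923$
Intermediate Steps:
$K{\left(l,O \right)} = \frac{O + 3 l}{O + l}$ ($K{\left(l,O \right)} = \frac{l + \left(\left(O + l\right) + l\right)}{O + l} = \frac{l + \left(O + 2 l\right)}{O + l} = \frac{O + 3 l}{O + l}$)
$- K{\left(-9,-4 \right)} 5 = - \frac{-4 + 3 \left(-9\right)}{-4 - 9} \cdot 5 = - \frac{-4 - 27}{-13} \cdot 5 = - \left(- \frac{1}{13}\right) \left(-31\right) 5 = - \frac{31 \cdot 5}{13} = \left(-1\right) \frac{155}{13} = - \frac{155}{13}$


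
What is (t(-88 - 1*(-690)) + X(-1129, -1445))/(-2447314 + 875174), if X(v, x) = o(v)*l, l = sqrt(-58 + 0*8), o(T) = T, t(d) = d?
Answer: -301/786070 + 1129*I*sqrt(58)/1572140 ≈ -0.00038292 + 0.0054691*I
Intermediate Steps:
l = I*sqrt(58) (l = sqrt(-58 + 0) = sqrt(-58) = I*sqrt(58) ≈ 7.6158*I)
X(v, x) = I*v*sqrt(58) (X(v, x) = v*(I*sqrt(58)) = I*v*sqrt(58))
(t(-88 - 1*(-690)) + X(-1129, -1445))/(-2447314 + 875174) = ((-88 - 1*(-690)) + I*(-1129)*sqrt(58))/(-2447314 + 875174) = ((-88 + 690) - 1129*I*sqrt(58))/(-1572140) = (602 - 1129*I*sqrt(58))*(-1/1572140) = -301/786070 + 1129*I*sqrt(58)/1572140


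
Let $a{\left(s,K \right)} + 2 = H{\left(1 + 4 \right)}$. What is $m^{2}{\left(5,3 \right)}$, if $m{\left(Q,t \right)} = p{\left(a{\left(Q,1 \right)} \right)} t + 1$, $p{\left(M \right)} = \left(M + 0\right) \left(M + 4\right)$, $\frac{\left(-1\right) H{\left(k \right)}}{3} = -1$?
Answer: $256$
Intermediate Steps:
$H{\left(k \right)} = 3$ ($H{\left(k \right)} = \left(-3\right) \left(-1\right) = 3$)
$a{\left(s,K \right)} = 1$ ($a{\left(s,K \right)} = -2 + 3 = 1$)
$p{\left(M \right)} = M \left(4 + M\right)$
$m{\left(Q,t \right)} = 1 + 5 t$ ($m{\left(Q,t \right)} = 1 \left(4 + 1\right) t + 1 = 1 \cdot 5 t + 1 = 5 t + 1 = 1 + 5 t$)
$m^{2}{\left(5,3 \right)} = \left(1 + 5 \cdot 3\right)^{2} = \left(1 + 15\right)^{2} = 16^{2} = 256$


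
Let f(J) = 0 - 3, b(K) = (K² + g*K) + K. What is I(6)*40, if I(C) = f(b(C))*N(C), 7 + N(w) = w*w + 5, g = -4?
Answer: -4080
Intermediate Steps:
b(K) = K² - 3*K (b(K) = (K² - 4*K) + K = K² - 3*K)
N(w) = -2 + w² (N(w) = -7 + (w*w + 5) = -7 + (w² + 5) = -7 + (5 + w²) = -2 + w²)
f(J) = -3
I(C) = 6 - 3*C² (I(C) = -3*(-2 + C²) = 6 - 3*C²)
I(6)*40 = (6 - 3*6²)*40 = (6 - 3*36)*40 = (6 - 108)*40 = -102*40 = -4080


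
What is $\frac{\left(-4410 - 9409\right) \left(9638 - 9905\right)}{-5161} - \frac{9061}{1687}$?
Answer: $- \frac{482403244}{669739} \approx -720.29$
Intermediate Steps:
$\frac{\left(-4410 - 9409\right) \left(9638 - 9905\right)}{-5161} - \frac{9061}{1687} = \left(-13819\right) \left(-267\right) \left(- \frac{1}{5161}\right) - \frac{9061}{1687} = 3689673 \left(- \frac{1}{5161}\right) - \frac{9061}{1687} = - \frac{283821}{397} - \frac{9061}{1687} = - \frac{482403244}{669739}$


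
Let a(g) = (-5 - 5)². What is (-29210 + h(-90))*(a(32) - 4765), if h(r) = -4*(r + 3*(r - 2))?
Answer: 129435090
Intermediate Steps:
a(g) = 100 (a(g) = (-10)² = 100)
h(r) = 24 - 16*r (h(r) = -4*(r + 3*(-2 + r)) = -4*(r + (-6 + 3*r)) = -4*(-6 + 4*r) = 24 - 16*r)
(-29210 + h(-90))*(a(32) - 4765) = (-29210 + (24 - 16*(-90)))*(100 - 4765) = (-29210 + (24 + 1440))*(-4665) = (-29210 + 1464)*(-4665) = -27746*(-4665) = 129435090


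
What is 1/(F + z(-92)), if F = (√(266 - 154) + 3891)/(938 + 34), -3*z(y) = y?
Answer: 32755428/1135622489 - 3888*√7/1135622489 ≈ 0.028835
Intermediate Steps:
z(y) = -y/3
F = 1297/324 + √7/243 (F = (√112 + 3891)/972 = (4*√7 + 3891)*(1/972) = (3891 + 4*√7)*(1/972) = 1297/324 + √7/243 ≈ 4.0140)
1/(F + z(-92)) = 1/((1297/324 + √7/243) - ⅓*(-92)) = 1/((1297/324 + √7/243) + 92/3) = 1/(11233/324 + √7/243)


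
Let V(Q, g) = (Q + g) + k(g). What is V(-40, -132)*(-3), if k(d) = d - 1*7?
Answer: 933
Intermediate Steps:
k(d) = -7 + d (k(d) = d - 7 = -7 + d)
V(Q, g) = -7 + Q + 2*g (V(Q, g) = (Q + g) + (-7 + g) = -7 + Q + 2*g)
V(-40, -132)*(-3) = (-7 - 40 + 2*(-132))*(-3) = (-7 - 40 - 264)*(-3) = -311*(-3) = 933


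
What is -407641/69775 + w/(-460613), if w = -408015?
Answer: -159295497308/32139272075 ≈ -4.9564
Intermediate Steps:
-407641/69775 + w/(-460613) = -407641/69775 - 408015/(-460613) = -407641*1/69775 - 408015*(-1/460613) = -407641/69775 + 408015/460613 = -159295497308/32139272075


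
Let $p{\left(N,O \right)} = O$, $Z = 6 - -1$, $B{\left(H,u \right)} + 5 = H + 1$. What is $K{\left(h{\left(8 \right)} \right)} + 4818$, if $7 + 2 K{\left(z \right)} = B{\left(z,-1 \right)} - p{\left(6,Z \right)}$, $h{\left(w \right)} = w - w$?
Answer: $4809$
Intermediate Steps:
$B{\left(H,u \right)} = -4 + H$ ($B{\left(H,u \right)} = -5 + \left(H + 1\right) = -5 + \left(1 + H\right) = -4 + H$)
$Z = 7$ ($Z = 6 + 1 = 7$)
$h{\left(w \right)} = 0$
$K{\left(z \right)} = -9 + \frac{z}{2}$ ($K{\left(z \right)} = - \frac{7}{2} + \frac{\left(-4 + z\right) - 7}{2} = - \frac{7}{2} + \frac{-11 + z}{2} = - \frac{7}{2} + \left(- \frac{11}{2} + \frac{z}{2}\right) = -9 + \frac{z}{2}$)
$K{\left(h{\left(8 \right)} \right)} + 4818 = \left(-9 + \frac{1}{2} \cdot 0\right) + 4818 = \left(-9 + 0\right) + 4818 = -9 + 4818 = 4809$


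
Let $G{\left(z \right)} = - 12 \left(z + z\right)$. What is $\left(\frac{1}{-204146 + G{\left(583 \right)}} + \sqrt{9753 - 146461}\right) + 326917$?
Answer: $\frac{71313020545}{218138} + 2 i \sqrt{34177} \approx 3.2692 \cdot 10^{5} + 369.74 i$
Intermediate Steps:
$G{\left(z \right)} = - 24 z$ ($G{\left(z \right)} = - 12 \cdot 2 z = - 24 z$)
$\left(\frac{1}{-204146 + G{\left(583 \right)}} + \sqrt{9753 - 146461}\right) + 326917 = \left(\frac{1}{-204146 - 13992} + \sqrt{9753 - 146461}\right) + 326917 = \left(\frac{1}{-204146 - 13992} + \sqrt{-136708}\right) + 326917 = \left(\frac{1}{-218138} + 2 i \sqrt{34177}\right) + 326917 = \left(- \frac{1}{218138} + 2 i \sqrt{34177}\right) + 326917 = \frac{71313020545}{218138} + 2 i \sqrt{34177}$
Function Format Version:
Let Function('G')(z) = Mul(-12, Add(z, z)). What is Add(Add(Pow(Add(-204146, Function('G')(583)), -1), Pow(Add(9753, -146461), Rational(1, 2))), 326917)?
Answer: Add(Rational(71313020545, 218138), Mul(2, I, Pow(34177, Rational(1, 2)))) ≈ Add(3.2692e+5, Mul(369.74, I))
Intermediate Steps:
Function('G')(z) = Mul(-24, z) (Function('G')(z) = Mul(-12, Mul(2, z)) = Mul(-24, z))
Add(Add(Pow(Add(-204146, Function('G')(583)), -1), Pow(Add(9753, -146461), Rational(1, 2))), 326917) = Add(Add(Pow(Add(-204146, Mul(-24, 583)), -1), Pow(Add(9753, -146461), Rational(1, 2))), 326917) = Add(Add(Pow(Add(-204146, -13992), -1), Pow(-136708, Rational(1, 2))), 326917) = Add(Add(Pow(-218138, -1), Mul(2, I, Pow(34177, Rational(1, 2)))), 326917) = Add(Add(Rational(-1, 218138), Mul(2, I, Pow(34177, Rational(1, 2)))), 326917) = Add(Rational(71313020545, 218138), Mul(2, I, Pow(34177, Rational(1, 2))))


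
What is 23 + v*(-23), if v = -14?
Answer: 345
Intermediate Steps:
23 + v*(-23) = 23 - 14*(-23) = 23 + 322 = 345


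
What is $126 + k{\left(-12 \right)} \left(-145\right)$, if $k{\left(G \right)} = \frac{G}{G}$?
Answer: $-19$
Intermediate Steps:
$k{\left(G \right)} = 1$
$126 + k{\left(-12 \right)} \left(-145\right) = 126 + 1 \left(-145\right) = 126 - 145 = -19$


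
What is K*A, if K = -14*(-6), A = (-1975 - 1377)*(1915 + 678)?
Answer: -730105824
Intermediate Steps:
A = -8691736 (A = -3352*2593 = -8691736)
K = 84
K*A = 84*(-8691736) = -730105824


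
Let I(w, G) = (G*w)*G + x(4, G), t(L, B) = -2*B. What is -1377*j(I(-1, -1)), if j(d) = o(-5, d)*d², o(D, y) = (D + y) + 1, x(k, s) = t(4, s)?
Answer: 4131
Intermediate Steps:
x(k, s) = -2*s
o(D, y) = 1 + D + y
I(w, G) = -2*G + w*G² (I(w, G) = (G*w)*G - 2*G = w*G² - 2*G = -2*G + w*G²)
j(d) = d²*(-4 + d) (j(d) = (1 - 5 + d)*d² = (-4 + d)*d² = d²*(-4 + d))
-1377*j(I(-1, -1)) = -1377*(-(-2 - 1*(-1)))²*(-4 - (-2 - 1*(-1))) = -1377*(-(-2 + 1))²*(-4 - (-2 + 1)) = -1377*(-1*(-1))²*(-4 - 1*(-1)) = -1377*1²*(-4 + 1) = -1377*(-3) = 4131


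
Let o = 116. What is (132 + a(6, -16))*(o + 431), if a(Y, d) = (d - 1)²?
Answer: 230287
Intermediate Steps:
a(Y, d) = (-1 + d)²
(132 + a(6, -16))*(o + 431) = (132 + (-1 - 16)²)*(116 + 431) = (132 + (-17)²)*547 = (132 + 289)*547 = 421*547 = 230287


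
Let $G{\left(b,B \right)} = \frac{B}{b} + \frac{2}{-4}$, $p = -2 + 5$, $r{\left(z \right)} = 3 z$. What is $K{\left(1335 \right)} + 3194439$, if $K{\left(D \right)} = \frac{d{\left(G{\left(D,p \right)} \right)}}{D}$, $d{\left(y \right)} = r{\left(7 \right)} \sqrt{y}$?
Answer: $3194439 + \frac{7 i \sqrt{394270}}{396050} \approx 3.1944 \cdot 10^{6} + 0.011098 i$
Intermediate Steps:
$p = 3$
$G{\left(b,B \right)} = - \frac{1}{2} + \frac{B}{b}$ ($G{\left(b,B \right)} = \frac{B}{b} + 2 \left(- \frac{1}{4}\right) = \frac{B}{b} - \frac{1}{2} = - \frac{1}{2} + \frac{B}{b}$)
$d{\left(y \right)} = 21 \sqrt{y}$ ($d{\left(y \right)} = 3 \cdot 7 \sqrt{y} = 21 \sqrt{y}$)
$K{\left(D \right)} = \frac{21 \sqrt{\frac{3 - \frac{D}{2}}{D}}}{D}$
$K{\left(1335 \right)} + 3194439 = \frac{21 \sqrt{2} \sqrt{\frac{6 - 1335}{1335}}}{2 \cdot 1335} + 3194439 = \frac{21}{2} \sqrt{2} \cdot \frac{1}{1335} \sqrt{\frac{6 - 1335}{1335}} + 3194439 = \frac{21}{2} \sqrt{2} \cdot \frac{1}{1335} \sqrt{\frac{1}{1335} \left(-1329\right)} + 3194439 = \frac{21}{2} \sqrt{2} \cdot \frac{1}{1335} \sqrt{- \frac{443}{445}} + 3194439 = \frac{21}{2} \sqrt{2} \cdot \frac{1}{1335} \frac{i \sqrt{197135}}{445} + 3194439 = \frac{7 i \sqrt{394270}}{396050} + 3194439 = 3194439 + \frac{7 i \sqrt{394270}}{396050}$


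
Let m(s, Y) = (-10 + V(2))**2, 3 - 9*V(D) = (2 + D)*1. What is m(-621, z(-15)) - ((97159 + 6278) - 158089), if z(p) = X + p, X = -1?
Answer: 4435093/81 ≈ 54754.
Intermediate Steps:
V(D) = 1/9 - D/9 (V(D) = 1/3 - (2 + D)/9 = 1/3 + (-2/9 - D/9) = 1/9 - D/9)
z(p) = -1 + p
m(s, Y) = 8281/81 (m(s, Y) = (-10 + (1/9 - 1/9*2))**2 = (-10 + (1/9 - 2/9))**2 = (-10 - 1/9)**2 = (-91/9)**2 = 8281/81)
m(-621, z(-15)) - ((97159 + 6278) - 158089) = 8281/81 - ((97159 + 6278) - 158089) = 8281/81 - (103437 - 158089) = 8281/81 - 1*(-54652) = 8281/81 + 54652 = 4435093/81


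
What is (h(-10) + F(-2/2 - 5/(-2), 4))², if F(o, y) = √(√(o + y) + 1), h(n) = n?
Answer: (20 - √2*√(2 + √22))²/4 ≈ 66.765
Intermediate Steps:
F(o, y) = √(1 + √(o + y))
(h(-10) + F(-2/2 - 5/(-2), 4))² = (-10 + √(1 + √((-2/2 - 5/(-2)) + 4)))² = (-10 + √(1 + √((-2*½ - 5*(-½)) + 4)))² = (-10 + √(1 + √((-1 + 5/2) + 4)))² = (-10 + √(1 + √(3/2 + 4)))² = (-10 + √(1 + √(11/2)))² = (-10 + √(1 + √22/2))²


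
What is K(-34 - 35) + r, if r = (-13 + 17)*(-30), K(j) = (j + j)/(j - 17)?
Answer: -5091/43 ≈ -118.40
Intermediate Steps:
K(j) = 2*j/(-17 + j) (K(j) = (2*j)/(-17 + j) = 2*j/(-17 + j))
r = -120 (r = 4*(-30) = -120)
K(-34 - 35) + r = 2*(-34 - 35)/(-17 + (-34 - 35)) - 120 = 2*(-69)/(-17 - 69) - 120 = 2*(-69)/(-86) - 120 = 2*(-69)*(-1/86) - 120 = 69/43 - 120 = -5091/43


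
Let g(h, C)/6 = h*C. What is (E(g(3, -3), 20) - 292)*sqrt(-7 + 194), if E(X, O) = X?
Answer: -346*sqrt(187) ≈ -4731.5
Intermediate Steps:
g(h, C) = 6*C*h (g(h, C) = 6*(h*C) = 6*(C*h) = 6*C*h)
(E(g(3, -3), 20) - 292)*sqrt(-7 + 194) = (6*(-3)*3 - 292)*sqrt(-7 + 194) = (-54 - 292)*sqrt(187) = -346*sqrt(187)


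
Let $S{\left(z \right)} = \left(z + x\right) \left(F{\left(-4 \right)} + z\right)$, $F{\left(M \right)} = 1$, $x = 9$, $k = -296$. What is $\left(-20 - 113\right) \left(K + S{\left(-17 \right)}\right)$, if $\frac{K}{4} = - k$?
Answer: $-174496$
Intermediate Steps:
$K = 1184$ ($K = 4 \left(\left(-1\right) \left(-296\right)\right) = 4 \cdot 296 = 1184$)
$S{\left(z \right)} = \left(1 + z\right) \left(9 + z\right)$ ($S{\left(z \right)} = \left(z + 9\right) \left(1 + z\right) = \left(9 + z\right) \left(1 + z\right) = \left(1 + z\right) \left(9 + z\right)$)
$\left(-20 - 113\right) \left(K + S{\left(-17 \right)}\right) = \left(-20 - 113\right) \left(1184 + \left(9 + \left(-17\right)^{2} + 10 \left(-17\right)\right)\right) = - 133 \left(1184 + \left(9 + 289 - 170\right)\right) = - 133 \left(1184 + 128\right) = \left(-133\right) 1312 = -174496$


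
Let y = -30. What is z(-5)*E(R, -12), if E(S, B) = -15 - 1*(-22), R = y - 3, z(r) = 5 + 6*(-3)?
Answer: -91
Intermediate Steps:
z(r) = -13 (z(r) = 5 - 18 = -13)
R = -33 (R = -30 - 3 = -33)
E(S, B) = 7 (E(S, B) = -15 + 22 = 7)
z(-5)*E(R, -12) = -13*7 = -91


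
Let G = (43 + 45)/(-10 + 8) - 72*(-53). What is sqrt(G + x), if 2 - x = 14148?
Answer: I*sqrt(10374) ≈ 101.85*I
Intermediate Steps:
x = -14146 (x = 2 - 1*14148 = 2 - 14148 = -14146)
G = 3772 (G = 88/(-2) + 3816 = 88*(-1/2) + 3816 = -44 + 3816 = 3772)
sqrt(G + x) = sqrt(3772 - 14146) = sqrt(-10374) = I*sqrt(10374)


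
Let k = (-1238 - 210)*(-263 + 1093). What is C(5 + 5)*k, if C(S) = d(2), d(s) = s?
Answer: -2403680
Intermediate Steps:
C(S) = 2
k = -1201840 (k = -1448*830 = -1201840)
C(5 + 5)*k = 2*(-1201840) = -2403680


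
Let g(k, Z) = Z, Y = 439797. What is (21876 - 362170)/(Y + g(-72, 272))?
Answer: -340294/440069 ≈ -0.77327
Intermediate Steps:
(21876 - 362170)/(Y + g(-72, 272)) = (21876 - 362170)/(439797 + 272) = -340294/440069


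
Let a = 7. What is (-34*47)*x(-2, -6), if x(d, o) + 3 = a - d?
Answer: -9588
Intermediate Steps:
x(d, o) = 4 - d (x(d, o) = -3 + (7 - d) = 4 - d)
(-34*47)*x(-2, -6) = (-34*47)*(4 - 1*(-2)) = -1598*(4 + 2) = -1598*6 = -9588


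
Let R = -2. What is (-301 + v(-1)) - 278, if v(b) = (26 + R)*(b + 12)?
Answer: -315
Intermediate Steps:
v(b) = 288 + 24*b (v(b) = (26 - 2)*(b + 12) = 24*(12 + b) = 288 + 24*b)
(-301 + v(-1)) - 278 = (-301 + (288 + 24*(-1))) - 278 = (-301 + (288 - 24)) - 278 = (-301 + 264) - 278 = -37 - 278 = -315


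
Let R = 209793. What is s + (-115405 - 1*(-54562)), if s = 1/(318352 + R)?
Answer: -32133926234/528145 ≈ -60843.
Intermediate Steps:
s = 1/528145 (s = 1/(318352 + 209793) = 1/528145 ≈ 1.8934e-6)
s + (-115405 - 1*(-54562)) = 1/528145 + (-115405 - 1*(-54562)) = 1/528145 + (-115405 + 54562) = 1/528145 - 60843 = -32133926234/528145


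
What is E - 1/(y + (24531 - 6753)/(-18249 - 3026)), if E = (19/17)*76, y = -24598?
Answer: 755703650907/8896783876 ≈ 84.941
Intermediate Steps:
E = 1444/17 (E = (19*(1/17))*76 = (19/17)*76 = 1444/17 ≈ 84.941)
E - 1/(y + (24531 - 6753)/(-18249 - 3026)) = 1444/17 - 1/(-24598 + (24531 - 6753)/(-18249 - 3026)) = 1444/17 - 1/(-24598 + 17778/(-21275)) = 1444/17 - 1/(-24598 + 17778*(-1/21275)) = 1444/17 - 1/(-24598 - 17778/21275) = 1444/17 - 1/(-523340228/21275) = 1444/17 - 1*(-21275/523340228) = 1444/17 + 21275/523340228 = 755703650907/8896783876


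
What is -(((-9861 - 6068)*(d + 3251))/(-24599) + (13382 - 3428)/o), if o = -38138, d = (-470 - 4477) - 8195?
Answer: 176736157542/27592843 ≈ 6405.1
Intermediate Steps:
d = -13142 (d = -4947 - 8195 = -13142)
-(((-9861 - 6068)*(d + 3251))/(-24599) + (13382 - 3428)/o) = -(((-9861 - 6068)*(-13142 + 3251))/(-24599) + (13382 - 3428)/(-38138)) = -(-15929*(-9891)*(-1/24599) + 9954*(-1/38138)) = -(157553739*(-1/24599) - 4977/19069) = -(-9267867/1447 - 4977/19069) = -1*(-176736157542/27592843) = 176736157542/27592843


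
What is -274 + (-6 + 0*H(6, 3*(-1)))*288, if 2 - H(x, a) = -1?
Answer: -2002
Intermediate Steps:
H(x, a) = 3 (H(x, a) = 2 - 1*(-1) = 2 + 1 = 3)
-274 + (-6 + 0*H(6, 3*(-1)))*288 = -274 + (-6 + 0*3)*288 = -274 + (-6 + 0)*288 = -274 - 6*288 = -274 - 1728 = -2002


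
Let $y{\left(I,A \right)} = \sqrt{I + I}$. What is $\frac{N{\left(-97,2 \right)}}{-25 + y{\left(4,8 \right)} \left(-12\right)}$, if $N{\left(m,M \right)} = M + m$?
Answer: $- \frac{2375}{527} + \frac{2280 \sqrt{2}}{527} \approx 1.6118$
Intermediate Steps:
$y{\left(I,A \right)} = \sqrt{2} \sqrt{I}$ ($y{\left(I,A \right)} = \sqrt{2 I} = \sqrt{2} \sqrt{I}$)
$\frac{N{\left(-97,2 \right)}}{-25 + y{\left(4,8 \right)} \left(-12\right)} = \frac{2 - 97}{-25 + \sqrt{2} \sqrt{4} \left(-12\right)} = - \frac{95}{-25 + \sqrt{2} \cdot 2 \left(-12\right)} = - \frac{95}{-25 + 2 \sqrt{2} \left(-12\right)} = - \frac{95}{-25 - 24 \sqrt{2}}$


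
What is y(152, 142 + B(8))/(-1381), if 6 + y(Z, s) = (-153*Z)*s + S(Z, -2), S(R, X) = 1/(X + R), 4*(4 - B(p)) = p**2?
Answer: 453492899/207150 ≈ 2189.2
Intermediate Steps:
B(p) = 4 - p**2/4
S(R, X) = 1/(R + X)
y(Z, s) = -6 + 1/(-2 + Z) - 153*Z*s (y(Z, s) = -6 + ((-153*Z)*s + 1/(Z - 2)) = -6 + (-153*Z*s + 1/(-2 + Z)) = -6 + (1/(-2 + Z) - 153*Z*s) = -6 + 1/(-2 + Z) - 153*Z*s)
y(152, 142 + B(8))/(-1381) = ((1 - 3*(-2 + 152)*(2 + 51*152*(142 + (4 - 1/4*8**2))))/(-2 + 152))/(-1381) = ((1 - 3*150*(2 + 51*152*(142 + (4 - 1/4*64))))/150)*(-1/1381) = ((1 - 3*150*(2 + 51*152*(142 + (4 - 16))))/150)*(-1/1381) = ((1 - 3*150*(2 + 51*152*(142 - 12)))/150)*(-1/1381) = ((1 - 3*150*(2 + 51*152*130))/150)*(-1/1381) = ((1 - 3*150*(2 + 1007760))/150)*(-1/1381) = ((1 - 3*150*1007762)/150)*(-1/1381) = ((1 - 453492900)/150)*(-1/1381) = ((1/150)*(-453492899))*(-1/1381) = -453492899/150*(-1/1381) = 453492899/207150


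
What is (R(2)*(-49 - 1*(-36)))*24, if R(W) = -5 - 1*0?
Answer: 1560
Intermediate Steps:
R(W) = -5 (R(W) = -5 + 0 = -5)
(R(2)*(-49 - 1*(-36)))*24 = -5*(-49 - 1*(-36))*24 = -5*(-49 + 36)*24 = -5*(-13)*24 = 65*24 = 1560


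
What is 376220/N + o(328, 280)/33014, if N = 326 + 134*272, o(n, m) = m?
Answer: 3107705950/303514209 ≈ 10.239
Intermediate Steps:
N = 36774 (N = 326 + 36448 = 36774)
376220/N + o(328, 280)/33014 = 376220/36774 + 280/33014 = 376220*(1/36774) + 280*(1/33014) = 188110/18387 + 140/16507 = 3107705950/303514209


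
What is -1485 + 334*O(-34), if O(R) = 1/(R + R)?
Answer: -50657/34 ≈ -1489.9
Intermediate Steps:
O(R) = 1/(2*R)
-1485 + 334*O(-34) = -1485 + 334*((½)/(-34)) = -1485 + 334*((½)*(-1/34)) = -1485 + 334*(-1/68) = -1485 - 167/34 = -50657/34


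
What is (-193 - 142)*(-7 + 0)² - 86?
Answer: -16501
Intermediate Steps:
(-193 - 142)*(-7 + 0)² - 86 = -335*(-7)² - 86 = -335*49 - 86 = -16415 - 86 = -16501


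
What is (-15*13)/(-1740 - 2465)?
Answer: 39/841 ≈ 0.046373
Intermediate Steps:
(-15*13)/(-1740 - 2465) = -195/(-4205) = -195*(-1/4205) = 39/841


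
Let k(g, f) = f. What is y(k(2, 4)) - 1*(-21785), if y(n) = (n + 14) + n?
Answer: 21807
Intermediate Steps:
y(n) = 14 + 2*n (y(n) = (14 + n) + n = 14 + 2*n)
y(k(2, 4)) - 1*(-21785) = (14 + 2*4) - 1*(-21785) = (14 + 8) + 21785 = 22 + 21785 = 21807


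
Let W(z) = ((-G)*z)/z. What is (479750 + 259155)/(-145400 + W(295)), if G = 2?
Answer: -738905/145402 ≈ -5.0818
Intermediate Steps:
W(z) = -2 (W(z) = ((-1*2)*z)/z = (-2*z)/z = -2)
(479750 + 259155)/(-145400 + W(295)) = (479750 + 259155)/(-145400 - 2) = 738905/(-145402) = 738905*(-1/145402) = -738905/145402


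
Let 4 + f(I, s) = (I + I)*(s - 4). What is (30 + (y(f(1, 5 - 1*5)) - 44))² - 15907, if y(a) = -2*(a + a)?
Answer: -14751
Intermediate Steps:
f(I, s) = -4 + 2*I*(-4 + s) (f(I, s) = -4 + (I + I)*(s - 4) = -4 + (2*I)*(-4 + s) = -4 + 2*I*(-4 + s))
y(a) = -4*a
(30 + (y(f(1, 5 - 1*5)) - 44))² - 15907 = (30 + (-4*(-4 - 8*1 + 2*1*(5 - 1*5)) - 44))² - 15907 = (30 + (-4*(-4 - 8 + 2*1*(5 - 5)) - 44))² - 15907 = (30 + (-4*(-4 - 8 + 2*1*0) - 44))² - 15907 = (30 + (-4*(-4 - 8 + 0) - 44))² - 15907 = (30 + (-4*(-12) - 44))² - 15907 = (30 + (48 - 44))² - 15907 = (30 + 4)² - 15907 = 34² - 15907 = 1156 - 15907 = -14751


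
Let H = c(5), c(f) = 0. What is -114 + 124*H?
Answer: -114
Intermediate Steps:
H = 0
-114 + 124*H = -114 + 124*0 = -114 + 0 = -114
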